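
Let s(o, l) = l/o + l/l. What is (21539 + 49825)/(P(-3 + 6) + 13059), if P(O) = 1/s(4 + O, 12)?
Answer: 338979/62032 ≈ 5.4646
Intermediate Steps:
s(o, l) = 1 + l/o (s(o, l) = l/o + 1 = 1 + l/o)
P(O) = (4 + O)/(16 + O) (P(O) = 1/((12 + (4 + O))/(4 + O)) = 1/((16 + O)/(4 + O)) = (4 + O)/(16 + O))
(21539 + 49825)/(P(-3 + 6) + 13059) = (21539 + 49825)/((4 + (-3 + 6))/(16 + (-3 + 6)) + 13059) = 71364/((4 + 3)/(16 + 3) + 13059) = 71364/(7/19 + 13059) = 71364/(248128/19) = 71364*(19/248128) = 338979/62032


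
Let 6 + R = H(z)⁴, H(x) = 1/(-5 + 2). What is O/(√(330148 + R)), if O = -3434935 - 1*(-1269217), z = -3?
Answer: -19491462*√26741503/26741503 ≈ -3769.2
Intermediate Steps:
H(x) = -⅓ (H(x) = 1/(-3) = -⅓)
R = -485/81 (R = -6 + (-⅓)⁴ = -6 + 1/81 = -485/81 ≈ -5.9877)
O = -2165718 (O = -3434935 + 1269217 = -2165718)
O/(√(330148 + R)) = -2165718/√(330148 - 485/81) = -2165718*9*√26741503/26741503 = -19491462*√26741503/26741503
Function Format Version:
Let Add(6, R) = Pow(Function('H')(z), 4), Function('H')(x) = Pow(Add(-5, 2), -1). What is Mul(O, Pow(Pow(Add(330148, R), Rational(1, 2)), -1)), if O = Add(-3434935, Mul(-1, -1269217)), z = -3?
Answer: Mul(Rational(-19491462, 26741503), Pow(26741503, Rational(1, 2))) ≈ -3769.2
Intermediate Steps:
Function('H')(x) = Rational(-1, 3) (Function('H')(x) = Pow(-3, -1) = Rational(-1, 3))
R = Rational(-485, 81) (R = Add(-6, Pow(Rational(-1, 3), 4)) = Add(-6, Rational(1, 81)) = Rational(-485, 81) ≈ -5.9877)
O = -2165718 (O = Add(-3434935, 1269217) = -2165718)
Mul(O, Pow(Pow(Add(330148, R), Rational(1, 2)), -1)) = Mul(-2165718, Pow(Pow(Add(330148, Rational(-485, 81)), Rational(1, 2)), -1)) = Mul(-2165718, Pow(Pow(Rational(26741503, 81), Rational(1, 2)), -1)) = Mul(-2165718, Pow(Mul(Rational(1, 9), Pow(26741503, Rational(1, 2))), -1)) = Mul(-2165718, Mul(Rational(9, 26741503), Pow(26741503, Rational(1, 2)))) = Mul(Rational(-19491462, 26741503), Pow(26741503, Rational(1, 2)))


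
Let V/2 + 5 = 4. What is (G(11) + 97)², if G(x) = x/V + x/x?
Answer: 34225/4 ≈ 8556.3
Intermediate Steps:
V = -2 (V = -10 + 2*4 = -10 + 8 = -2)
G(x) = 1 - x/2 (G(x) = x/(-2) + x/x = x*(-½) + 1 = -x/2 + 1 = 1 - x/2)
(G(11) + 97)² = ((1 - ½*11) + 97)² = ((1 - 11/2) + 97)² = (-9/2 + 97)² = (185/2)² = 34225/4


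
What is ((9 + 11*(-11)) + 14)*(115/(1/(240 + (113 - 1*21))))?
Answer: -3741640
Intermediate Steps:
((9 + 11*(-11)) + 14)*(115/(1/(240 + (113 - 1*21)))) = ((9 - 121) + 14)*(115/(1/(240 + (113 - 21)))) = (-112 + 14)*(115/(1/(240 + 92))) = -11270/(1/332) = -11270/1/332 = -11270*332 = -98*38180 = -3741640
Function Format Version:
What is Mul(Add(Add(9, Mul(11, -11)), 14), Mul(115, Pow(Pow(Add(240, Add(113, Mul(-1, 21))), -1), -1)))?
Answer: -3741640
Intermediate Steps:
Mul(Add(Add(9, Mul(11, -11)), 14), Mul(115, Pow(Pow(Add(240, Add(113, Mul(-1, 21))), -1), -1))) = Mul(Add(Add(9, -121), 14), Mul(115, Pow(Pow(Add(240, Add(113, -21)), -1), -1))) = Mul(Add(-112, 14), Mul(115, Pow(Pow(Add(240, 92), -1), -1))) = Mul(-98, Mul(115, Pow(Pow(332, -1), -1))) = Mul(-98, Mul(115, Pow(Rational(1, 332), -1))) = Mul(-98, Mul(115, 332)) = Mul(-98, 38180) = -3741640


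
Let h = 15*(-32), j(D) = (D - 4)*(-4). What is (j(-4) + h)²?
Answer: 200704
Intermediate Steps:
j(D) = 16 - 4*D (j(D) = (-4 + D)*(-4) = 16 - 4*D)
h = -480
(j(-4) + h)² = ((16 - 4*(-4)) - 480)² = ((16 + 16) - 480)² = (32 - 480)² = (-448)² = 200704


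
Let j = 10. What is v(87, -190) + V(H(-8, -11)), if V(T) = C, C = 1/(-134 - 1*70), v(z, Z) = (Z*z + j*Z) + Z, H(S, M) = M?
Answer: -3798481/204 ≈ -18620.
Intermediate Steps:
v(z, Z) = 11*Z + Z*z (v(z, Z) = (Z*z + 10*Z) + Z = (10*Z + Z*z) + Z = 11*Z + Z*z)
C = -1/204 (C = 1/(-134 - 70) = 1/(-204) = -1/204 ≈ -0.0049020)
V(T) = -1/204
v(87, -190) + V(H(-8, -11)) = -190*(11 + 87) - 1/204 = -190*98 - 1/204 = -18620 - 1/204 = -3798481/204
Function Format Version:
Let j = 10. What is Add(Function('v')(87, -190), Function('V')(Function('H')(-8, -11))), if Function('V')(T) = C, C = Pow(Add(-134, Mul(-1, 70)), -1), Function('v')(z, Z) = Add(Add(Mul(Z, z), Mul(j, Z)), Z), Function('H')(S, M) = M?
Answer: Rational(-3798481, 204) ≈ -18620.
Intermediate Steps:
Function('v')(z, Z) = Add(Mul(11, Z), Mul(Z, z)) (Function('v')(z, Z) = Add(Add(Mul(Z, z), Mul(10, Z)), Z) = Add(Add(Mul(10, Z), Mul(Z, z)), Z) = Add(Mul(11, Z), Mul(Z, z)))
C = Rational(-1, 204) (C = Pow(Add(-134, -70), -1) = Pow(-204, -1) = Rational(-1, 204) ≈ -0.0049020)
Function('V')(T) = Rational(-1, 204)
Add(Function('v')(87, -190), Function('V')(Function('H')(-8, -11))) = Add(Mul(-190, Add(11, 87)), Rational(-1, 204)) = Add(Mul(-190, 98), Rational(-1, 204)) = Add(-18620, Rational(-1, 204)) = Rational(-3798481, 204)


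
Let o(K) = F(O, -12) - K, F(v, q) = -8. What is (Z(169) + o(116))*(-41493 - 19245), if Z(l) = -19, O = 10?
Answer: 8685534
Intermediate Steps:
o(K) = -8 - K
(Z(169) + o(116))*(-41493 - 19245) = (-19 + (-8 - 1*116))*(-41493 - 19245) = (-19 + (-8 - 116))*(-60738) = (-19 - 124)*(-60738) = -143*(-60738) = 8685534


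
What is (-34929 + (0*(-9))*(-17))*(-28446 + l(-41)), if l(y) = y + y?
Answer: 996454512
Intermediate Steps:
l(y) = 2*y
(-34929 + (0*(-9))*(-17))*(-28446 + l(-41)) = (-34929 + (0*(-9))*(-17))*(-28446 + 2*(-41)) = (-34929 + 0*(-17))*(-28446 - 82) = (-34929 + 0)*(-28528) = -34929*(-28528) = 996454512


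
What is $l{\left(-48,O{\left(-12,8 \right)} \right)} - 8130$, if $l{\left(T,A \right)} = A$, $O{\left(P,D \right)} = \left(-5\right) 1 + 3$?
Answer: $-8132$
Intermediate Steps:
$O{\left(P,D \right)} = -2$ ($O{\left(P,D \right)} = -5 + 3 = -2$)
$l{\left(-48,O{\left(-12,8 \right)} \right)} - 8130 = -2 - 8130 = -8132$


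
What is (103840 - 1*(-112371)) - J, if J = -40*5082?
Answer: 419491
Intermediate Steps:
J = -203280
(103840 - 1*(-112371)) - J = (103840 - 1*(-112371)) - 1*(-203280) = (103840 + 112371) + 203280 = 216211 + 203280 = 419491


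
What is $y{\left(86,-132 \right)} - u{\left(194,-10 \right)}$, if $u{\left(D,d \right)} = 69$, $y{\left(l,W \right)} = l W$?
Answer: $-11421$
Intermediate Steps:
$y{\left(l,W \right)} = W l$
$y{\left(86,-132 \right)} - u{\left(194,-10 \right)} = \left(-132\right) 86 - 69 = -11352 - 69 = -11421$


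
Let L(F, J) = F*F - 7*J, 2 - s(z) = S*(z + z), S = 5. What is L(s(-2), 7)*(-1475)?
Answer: -641625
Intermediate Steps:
s(z) = 2 - 10*z (s(z) = 2 - 5*(z + z) = 2 - 5*2*z = 2 - 10*z)
L(F, J) = F**2 - 7*J
L(s(-2), 7)*(-1475) = ((2 - 10*(-2))**2 - 7*7)*(-1475) = ((2 + 20)**2 - 49)*(-1475) = (22**2 - 49)*(-1475) = (484 - 49)*(-1475) = 435*(-1475) = -641625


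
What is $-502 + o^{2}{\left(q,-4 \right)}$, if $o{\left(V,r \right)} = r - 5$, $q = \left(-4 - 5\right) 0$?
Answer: $-421$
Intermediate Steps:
$q = 0$ ($q = \left(-9\right) 0 = 0$)
$o{\left(V,r \right)} = -5 + r$ ($o{\left(V,r \right)} = r - 5 = -5 + r$)
$-502 + o^{2}{\left(q,-4 \right)} = -502 + \left(-5 - 4\right)^{2} = -502 + \left(-9\right)^{2} = -502 + 81 = -421$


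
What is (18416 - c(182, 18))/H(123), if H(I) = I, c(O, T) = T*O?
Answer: 15140/123 ≈ 123.09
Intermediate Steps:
c(O, T) = O*T
(18416 - c(182, 18))/H(123) = (18416 - 182*18)/123 = (18416 - 1*3276)*(1/123) = (18416 - 3276)*(1/123) = 15140*(1/123) = 15140/123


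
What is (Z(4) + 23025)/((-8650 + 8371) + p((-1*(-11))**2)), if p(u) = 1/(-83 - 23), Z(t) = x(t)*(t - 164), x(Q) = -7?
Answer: -511874/5915 ≈ -86.538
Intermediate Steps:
Z(t) = 1148 - 7*t (Z(t) = -7*(t - 164) = -7*(-164 + t) = 1148 - 7*t)
p(u) = -1/106 (p(u) = 1/(-106) = -1/106)
(Z(4) + 23025)/((-8650 + 8371) + p((-1*(-11))**2)) = ((1148 - 7*4) + 23025)/((-8650 + 8371) - 1/106) = ((1148 - 28) + 23025)/(-279 - 1/106) = (1120 + 23025)/(-29575/106) = 24145*(-106/29575) = -511874/5915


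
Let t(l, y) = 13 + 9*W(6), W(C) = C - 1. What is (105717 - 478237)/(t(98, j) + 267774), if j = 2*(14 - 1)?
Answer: -46565/33479 ≈ -1.3909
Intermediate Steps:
W(C) = -1 + C
j = 26 (j = 2*13 = 26)
t(l, y) = 58 (t(l, y) = 13 + 9*(-1 + 6) = 13 + 9*5 = 13 + 45 = 58)
(105717 - 478237)/(t(98, j) + 267774) = (105717 - 478237)/(58 + 267774) = -372520/267832 = -372520*1/267832 = -46565/33479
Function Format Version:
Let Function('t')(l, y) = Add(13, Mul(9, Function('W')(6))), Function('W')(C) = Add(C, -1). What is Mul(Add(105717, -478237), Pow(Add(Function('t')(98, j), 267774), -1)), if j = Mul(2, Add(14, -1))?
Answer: Rational(-46565, 33479) ≈ -1.3909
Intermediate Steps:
Function('W')(C) = Add(-1, C)
j = 26 (j = Mul(2, 13) = 26)
Function('t')(l, y) = 58 (Function('t')(l, y) = Add(13, Mul(9, Add(-1, 6))) = Add(13, Mul(9, 5)) = Add(13, 45) = 58)
Mul(Add(105717, -478237), Pow(Add(Function('t')(98, j), 267774), -1)) = Mul(Add(105717, -478237), Pow(Add(58, 267774), -1)) = Mul(-372520, Pow(267832, -1)) = Mul(-372520, Rational(1, 267832)) = Rational(-46565, 33479)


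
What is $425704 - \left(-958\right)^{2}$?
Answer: $-492060$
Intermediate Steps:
$425704 - \left(-958\right)^{2} = 425704 - 917764 = -492060$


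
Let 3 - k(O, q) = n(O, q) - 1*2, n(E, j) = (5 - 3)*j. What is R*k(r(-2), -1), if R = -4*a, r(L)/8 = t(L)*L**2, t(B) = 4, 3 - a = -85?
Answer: -2464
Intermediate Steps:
a = 88 (a = 3 - 1*(-85) = 3 + 85 = 88)
r(L) = 32*L**2 (r(L) = 8*(4*L**2) = 32*L**2)
n(E, j) = 2*j
k(O, q) = 5 - 2*q (k(O, q) = 3 - (2*q - 1*2) = 3 - (2*q - 2) = 3 - (-2 + 2*q) = 3 + (2 - 2*q) = 5 - 2*q)
R = -352 (R = -4*88 = -352)
R*k(r(-2), -1) = -352*(5 - 2*(-1)) = -352*(5 + 2) = -352*7 = -2464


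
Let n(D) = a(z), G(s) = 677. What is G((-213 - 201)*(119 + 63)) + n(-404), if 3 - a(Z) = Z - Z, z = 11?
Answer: 680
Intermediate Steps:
a(Z) = 3 (a(Z) = 3 - (Z - Z) = 3 - 1*0 = 3 + 0 = 3)
n(D) = 3
G((-213 - 201)*(119 + 63)) + n(-404) = 677 + 3 = 680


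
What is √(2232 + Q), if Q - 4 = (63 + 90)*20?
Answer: 4*√331 ≈ 72.774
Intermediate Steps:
Q = 3064 (Q = 4 + (63 + 90)*20 = 4 + 153*20 = 4 + 3060 = 3064)
√(2232 + Q) = √(2232 + 3064) = √5296 = 4*√331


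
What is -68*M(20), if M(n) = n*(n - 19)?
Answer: -1360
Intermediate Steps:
M(n) = n*(-19 + n)
-68*M(20) = -1360*(-19 + 20) = -1360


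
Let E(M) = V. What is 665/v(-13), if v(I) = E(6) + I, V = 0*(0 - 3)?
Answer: -665/13 ≈ -51.154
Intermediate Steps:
V = 0 (V = 0*(-3) = 0)
E(M) = 0
v(I) = I (v(I) = 0 + I = I)
665/v(-13) = 665/(-13) = 665*(-1/13) = -665/13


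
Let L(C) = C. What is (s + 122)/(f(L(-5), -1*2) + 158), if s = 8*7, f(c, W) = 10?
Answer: 89/84 ≈ 1.0595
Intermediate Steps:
s = 56
(s + 122)/(f(L(-5), -1*2) + 158) = (56 + 122)/(10 + 158) = 178/168 = (1/168)*178 = 89/84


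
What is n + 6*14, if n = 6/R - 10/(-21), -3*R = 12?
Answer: 3485/42 ≈ 82.976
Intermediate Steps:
R = -4 (R = -⅓*12 = -4)
n = -43/42 (n = 6/(-4) - 10/(-21) = 6*(-¼) - 10*(-1/21) = -3/2 + 10/21 = -43/42 ≈ -1.0238)
n + 6*14 = -43/42 + 6*14 = -43/42 + 84 = 3485/42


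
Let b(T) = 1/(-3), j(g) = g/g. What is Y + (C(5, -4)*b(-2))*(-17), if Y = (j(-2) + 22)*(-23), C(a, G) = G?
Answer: -1655/3 ≈ -551.67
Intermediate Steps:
j(g) = 1
b(T) = -1/3 (b(T) = 1*(-1/3) = -1/3)
Y = -529 (Y = (1 + 22)*(-23) = 23*(-23) = -529)
Y + (C(5, -4)*b(-2))*(-17) = -529 - 4*(-1/3)*(-17) = -529 + (4/3)*(-17) = -529 - 68/3 = -1655/3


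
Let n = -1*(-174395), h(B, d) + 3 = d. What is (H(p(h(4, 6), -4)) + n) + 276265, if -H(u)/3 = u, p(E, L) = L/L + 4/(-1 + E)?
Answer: 450651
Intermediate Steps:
h(B, d) = -3 + d
p(E, L) = 1 + 4/(-1 + E)
n = 174395
H(u) = -3*u
(H(p(h(4, 6), -4)) + n) + 276265 = (-3*(3 + (-3 + 6))/(-1 + (-3 + 6)) + 174395) + 276265 = (-3*(3 + 3)/(-1 + 3) + 174395) + 276265 = (-3*6/2 + 174395) + 276265 = (-3*3 + 174395) + 276265 = (-9 + 174395) + 276265 = 174386 + 276265 = 450651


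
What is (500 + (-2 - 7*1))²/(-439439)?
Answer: -241081/439439 ≈ -0.54861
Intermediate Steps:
(500 + (-2 - 7*1))²/(-439439) = (500 + (-2 - 7))²*(-1/439439) = (500 - 9)²*(-1/439439) = 491²*(-1/439439) = 241081*(-1/439439) = -241081/439439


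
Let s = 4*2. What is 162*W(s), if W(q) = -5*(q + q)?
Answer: -12960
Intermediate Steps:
s = 8
W(q) = -10*q
162*W(s) = 162*(-10*8) = 162*(-80) = -12960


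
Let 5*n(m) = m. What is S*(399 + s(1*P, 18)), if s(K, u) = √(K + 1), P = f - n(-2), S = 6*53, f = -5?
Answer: 126882 + 954*I*√10/5 ≈ 1.2688e+5 + 603.36*I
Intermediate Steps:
n(m) = m/5
S = 318
P = -23/5 (P = -5 - (-2)/5 = -5 - 1*(-⅖) = -5 + ⅖ = -23/5 ≈ -4.6000)
s(K, u) = √(1 + K)
S*(399 + s(1*P, 18)) = 318*(399 + √(1 + 1*(-23/5))) = 318*(399 + √(1 - 23/5)) = 318*(399 + √(-18/5)) = 318*(399 + 3*I*√10/5) = 126882 + 954*I*√10/5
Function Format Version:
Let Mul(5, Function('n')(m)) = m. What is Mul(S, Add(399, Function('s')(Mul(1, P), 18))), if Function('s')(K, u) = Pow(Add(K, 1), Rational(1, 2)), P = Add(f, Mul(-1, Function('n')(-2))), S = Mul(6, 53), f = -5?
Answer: Add(126882, Mul(Rational(954, 5), I, Pow(10, Rational(1, 2)))) ≈ Add(1.2688e+5, Mul(603.36, I))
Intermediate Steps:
Function('n')(m) = Mul(Rational(1, 5), m)
S = 318
P = Rational(-23, 5) (P = Add(-5, Mul(-1, Mul(Rational(1, 5), -2))) = Add(-5, Mul(-1, Rational(-2, 5))) = Add(-5, Rational(2, 5)) = Rational(-23, 5) ≈ -4.6000)
Function('s')(K, u) = Pow(Add(1, K), Rational(1, 2))
Mul(S, Add(399, Function('s')(Mul(1, P), 18))) = Mul(318, Add(399, Pow(Add(1, Mul(1, Rational(-23, 5))), Rational(1, 2)))) = Mul(318, Add(399, Pow(Add(1, Rational(-23, 5)), Rational(1, 2)))) = Mul(318, Add(399, Pow(Rational(-18, 5), Rational(1, 2)))) = Mul(318, Add(399, Mul(Rational(3, 5), I, Pow(10, Rational(1, 2))))) = Add(126882, Mul(Rational(954, 5), I, Pow(10, Rational(1, 2))))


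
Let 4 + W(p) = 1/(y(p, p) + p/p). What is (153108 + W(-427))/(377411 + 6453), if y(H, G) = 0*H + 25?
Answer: 3980705/9980464 ≈ 0.39885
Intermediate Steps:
y(H, G) = 25 (y(H, G) = 0 + 25 = 25)
W(p) = -103/26 (W(p) = -4 + 1/(25 + p/p) = -4 + 1/(25 + 1) = -4 + 1/26 = -103/26)
(153108 + W(-427))/(377411 + 6453) = (153108 - 103/26)/(377411 + 6453) = (3980705/26)/383864 = (3980705/26)*(1/383864) = 3980705/9980464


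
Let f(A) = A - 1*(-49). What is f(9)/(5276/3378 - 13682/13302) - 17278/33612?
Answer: 3632704794367/33560960178 ≈ 108.24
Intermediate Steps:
f(A) = 49 + A (f(A) = A + 49 = 49 + A)
f(9)/(5276/3378 - 13682/13302) - 17278/33612 = (49 + 9)/(5276/3378 - 13682/13302) - 17278/33612 = 58/(5276*(1/3378) - 13682*1/13302) - 17278*1/33612 = 58/(2638/1689 - 6841/6651) - 8639/16806 = 58/(1996963/3744513) - 8639/16806 = 58*(3744513/1996963) - 8639/16806 = 217181754/1996963 - 8639/16806 = 3632704794367/33560960178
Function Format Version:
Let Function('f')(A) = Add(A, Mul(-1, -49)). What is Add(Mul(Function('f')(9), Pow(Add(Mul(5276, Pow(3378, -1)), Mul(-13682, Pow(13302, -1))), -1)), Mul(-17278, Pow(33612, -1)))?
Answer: Rational(3632704794367, 33560960178) ≈ 108.24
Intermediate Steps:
Function('f')(A) = Add(49, A) (Function('f')(A) = Add(A, 49) = Add(49, A))
Add(Mul(Function('f')(9), Pow(Add(Mul(5276, Pow(3378, -1)), Mul(-13682, Pow(13302, -1))), -1)), Mul(-17278, Pow(33612, -1))) = Add(Mul(Add(49, 9), Pow(Add(Mul(5276, Pow(3378, -1)), Mul(-13682, Pow(13302, -1))), -1)), Mul(-17278, Pow(33612, -1))) = Add(Mul(58, Pow(Add(Mul(5276, Rational(1, 3378)), Mul(-13682, Rational(1, 13302))), -1)), Mul(-17278, Rational(1, 33612))) = Add(Mul(58, Pow(Add(Rational(2638, 1689), Rational(-6841, 6651)), -1)), Rational(-8639, 16806)) = Add(Mul(58, Pow(Rational(1996963, 3744513), -1)), Rational(-8639, 16806)) = Add(Mul(58, Rational(3744513, 1996963)), Rational(-8639, 16806)) = Add(Rational(217181754, 1996963), Rational(-8639, 16806)) = Rational(3632704794367, 33560960178)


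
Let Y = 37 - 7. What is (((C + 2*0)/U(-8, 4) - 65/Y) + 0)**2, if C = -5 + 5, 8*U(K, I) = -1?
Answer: 169/36 ≈ 4.6944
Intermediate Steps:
Y = 30
U(K, I) = -1/8 (U(K, I) = (1/8)*(-1) = -1/8)
C = 0
(((C + 2*0)/U(-8, 4) - 65/Y) + 0)**2 = (((0 + 2*0)/(-1/8) - 65/30) + 0)**2 = (((0 + 0)*(-8) - 65*1/30) + 0)**2 = ((0*(-8) - 13/6) + 0)**2 = ((0 - 13/6) + 0)**2 = (-13/6 + 0)**2 = (-13/6)**2 = 169/36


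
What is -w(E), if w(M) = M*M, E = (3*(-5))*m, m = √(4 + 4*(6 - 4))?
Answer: -2700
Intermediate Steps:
m = 2*√3 (m = √(4 + 4*2) = √(4 + 8) = √12 = 2*√3 ≈ 3.4641)
E = -30*√3 (E = (3*(-5))*(2*√3) = -30*√3 ≈ -51.962)
w(M) = M²
-w(E) = -(-30*√3)² = -1*2700 = -2700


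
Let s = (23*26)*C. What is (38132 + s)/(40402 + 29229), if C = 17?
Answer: 48298/69631 ≈ 0.69363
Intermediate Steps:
s = 10166 (s = (23*26)*17 = 598*17 = 10166)
(38132 + s)/(40402 + 29229) = (38132 + 10166)/(40402 + 29229) = 48298/69631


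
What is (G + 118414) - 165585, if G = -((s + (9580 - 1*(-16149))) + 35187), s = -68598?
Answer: -39489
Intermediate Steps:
G = 7682 (G = -((-68598 + (9580 - 1*(-16149))) + 35187) = -((-68598 + (9580 + 16149)) + 35187) = -((-68598 + 25729) + 35187) = -(-42869 + 35187) = -1*(-7682) = 7682)
(G + 118414) - 165585 = (7682 + 118414) - 165585 = 126096 - 165585 = -39489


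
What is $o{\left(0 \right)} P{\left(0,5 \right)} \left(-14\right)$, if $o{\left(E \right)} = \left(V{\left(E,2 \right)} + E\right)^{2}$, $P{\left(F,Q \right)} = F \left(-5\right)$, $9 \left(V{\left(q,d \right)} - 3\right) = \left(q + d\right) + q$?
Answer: $0$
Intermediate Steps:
$V{\left(q,d \right)} = 3 + \frac{d}{9} + \frac{2 q}{9}$ ($V{\left(q,d \right)} = 3 + \frac{\left(q + d\right) + q}{9} = 3 + \frac{\left(d + q\right) + q}{9} = 3 + \frac{d + 2 q}{9} = 3 + \left(\frac{d}{9} + \frac{2 q}{9}\right) = 3 + \frac{d}{9} + \frac{2 q}{9}$)
$P{\left(F,Q \right)} = - 5 F$
$o{\left(E \right)} = \left(\frac{29}{9} + \frac{11 E}{9}\right)^{2}$ ($o{\left(E \right)} = \left(\left(3 + \frac{1}{9} \cdot 2 + \frac{2 E}{9}\right) + E\right)^{2} = \left(\left(3 + \frac{2}{9} + \frac{2 E}{9}\right) + E\right)^{2} = \left(\left(\frac{29}{9} + \frac{2 E}{9}\right) + E\right)^{2} = \left(\frac{29}{9} + \frac{11 E}{9}\right)^{2}$)
$o{\left(0 \right)} P{\left(0,5 \right)} \left(-14\right) = \frac{\left(29 + 11 \cdot 0\right)^{2}}{81} \left(\left(-5\right) 0\right) \left(-14\right) = \frac{\left(29 + 0\right)^{2}}{81} \cdot 0 \left(-14\right) = \frac{29^{2}}{81} \cdot 0 \left(-14\right) = \frac{1}{81} \cdot 841 \cdot 0 \left(-14\right) = \frac{841}{81} \cdot 0 \left(-14\right) = 0 \left(-14\right) = 0$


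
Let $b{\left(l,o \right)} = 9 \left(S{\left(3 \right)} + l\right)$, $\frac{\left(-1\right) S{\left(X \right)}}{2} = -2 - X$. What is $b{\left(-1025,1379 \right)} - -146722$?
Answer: $137587$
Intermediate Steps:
$S{\left(X \right)} = 4 + 2 X$ ($S{\left(X \right)} = - 2 \left(-2 - X\right) = 4 + 2 X$)
$b{\left(l,o \right)} = 90 + 9 l$ ($b{\left(l,o \right)} = 9 \left(\left(4 + 2 \cdot 3\right) + l\right) = 9 \left(\left(4 + 6\right) + l\right) = 9 \left(10 + l\right) = 90 + 9 l$)
$b{\left(-1025,1379 \right)} - -146722 = \left(90 + 9 \left(-1025\right)\right) - -146722 = \left(90 - 9225\right) + 146722 = -9135 + 146722 = 137587$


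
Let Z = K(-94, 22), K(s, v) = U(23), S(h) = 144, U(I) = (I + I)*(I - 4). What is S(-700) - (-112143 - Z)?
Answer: 113161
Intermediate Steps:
U(I) = 2*I*(-4 + I) (U(I) = (2*I)*(-4 + I) = 2*I*(-4 + I))
K(s, v) = 874 (K(s, v) = 2*23*(-4 + 23) = 2*23*19 = 874)
Z = 874
S(-700) - (-112143 - Z) = 144 - (-112143 - 1*874) = 144 - (-112143 - 874) = 144 - 1*(-113017) = 144 + 113017 = 113161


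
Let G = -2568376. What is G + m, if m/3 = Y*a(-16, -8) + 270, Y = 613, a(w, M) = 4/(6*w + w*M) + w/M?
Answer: -20509265/8 ≈ -2.5637e+6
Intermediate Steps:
a(w, M) = 4/(6*w + M*w) + w/M
m = 37743/8 (m = 3*(613*((4*(-8) + 6*(-16)² - 8*(-16)²)/(-8*(-16)*(6 - 8))) + 270) = 3*(613*(-⅛*(-1/16)*(-32 + 6*256 - 8*256)/(-2)) + 270) = 3*(613*(-⅛*(-1/16)*(-½)*(-32 + 1536 - 2048)) + 270) = 3*(613*(-⅛*(-1/16)*(-½)*(-544)) + 270) = 3*(613*(17/8) + 270) = 3*(10421/8 + 270) = 3*(12581/8) = 37743/8 ≈ 4717.9)
G + m = -2568376 + 37743/8 = -20509265/8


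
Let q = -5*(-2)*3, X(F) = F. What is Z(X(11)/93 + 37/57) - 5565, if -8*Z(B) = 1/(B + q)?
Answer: -806792029/144976 ≈ -5565.0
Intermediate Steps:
q = 30 (q = 10*3 = 30)
Z(B) = -1/(8*(30 + B)) (Z(B) = -1/(8*(B + 30)) = -1/(8*(30 + B)))
Z(X(11)/93 + 37/57) - 5565 = -1/(240 + 8*(11/93 + 37/57)) - 5565 = -1/(240 + 8*(452/589)) - 5565 = -1/(240 + 3616/589) - 5565 = -1/144976/589 - 5565 = -1*589/144976 - 5565 = -589/144976 - 5565 = -806792029/144976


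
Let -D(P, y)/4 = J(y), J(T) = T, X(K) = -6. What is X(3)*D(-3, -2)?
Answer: -48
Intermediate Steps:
D(P, y) = -4*y
X(3)*D(-3, -2) = -(-24)*(-2) = -6*8 = -48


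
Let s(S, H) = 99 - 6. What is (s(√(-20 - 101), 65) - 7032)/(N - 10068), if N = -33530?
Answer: 6939/43598 ≈ 0.15916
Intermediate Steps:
s(S, H) = 93
(s(√(-20 - 101), 65) - 7032)/(N - 10068) = (93 - 7032)/(-33530 - 10068) = -6939/(-43598) = -6939*(-1/43598) = 6939/43598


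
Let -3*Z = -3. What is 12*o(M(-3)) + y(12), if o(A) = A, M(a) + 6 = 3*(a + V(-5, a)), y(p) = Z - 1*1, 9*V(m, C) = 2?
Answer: -172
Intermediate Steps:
Z = 1 (Z = -⅓*(-3) = 1)
V(m, C) = 2/9 (V(m, C) = (⅑)*2 = 2/9)
y(p) = 0 (y(p) = 1 - 1*1 = 1 - 1 = 0)
M(a) = -16/3 + 3*a (M(a) = -6 + 3*(a + 2/9) = -6 + 3*(2/9 + a) = -6 + (⅔ + 3*a) = -16/3 + 3*a)
12*o(M(-3)) + y(12) = 12*(-16/3 + 3*(-3)) + 0 = 12*(-16/3 - 9) + 0 = 12*(-43/3) + 0 = -172 + 0 = -172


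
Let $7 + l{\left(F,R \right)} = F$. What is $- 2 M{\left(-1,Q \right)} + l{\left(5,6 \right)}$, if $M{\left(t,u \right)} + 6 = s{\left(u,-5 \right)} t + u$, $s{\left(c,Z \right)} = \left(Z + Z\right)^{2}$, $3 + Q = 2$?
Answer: $212$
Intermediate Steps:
$Q = -1$ ($Q = -3 + 2 = -1$)
$l{\left(F,R \right)} = -7 + F$
$s{\left(c,Z \right)} = 4 Z^{2}$ ($s{\left(c,Z \right)} = \left(2 Z\right)^{2} = 4 Z^{2}$)
$M{\left(t,u \right)} = -6 + u + 100 t$ ($M{\left(t,u \right)} = -6 + \left(4 \left(-5\right)^{2} t + u\right) = -6 + \left(4 \cdot 25 t + u\right) = -6 + \left(100 t + u\right) = -6 + \left(u + 100 t\right) = -6 + u + 100 t$)
$- 2 M{\left(-1,Q \right)} + l{\left(5,6 \right)} = - 2 \left(-6 - 1 + 100 \left(-1\right)\right) + \left(-7 + 5\right) = - 2 \left(-6 - 1 - 100\right) - 2 = \left(-2\right) \left(-107\right) - 2 = 214 - 2 = 212$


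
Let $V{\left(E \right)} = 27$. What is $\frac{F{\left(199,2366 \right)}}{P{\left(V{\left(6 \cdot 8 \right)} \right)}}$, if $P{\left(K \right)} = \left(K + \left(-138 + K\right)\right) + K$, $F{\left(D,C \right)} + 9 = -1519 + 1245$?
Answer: $\frac{283}{57} \approx 4.9649$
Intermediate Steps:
$F{\left(D,C \right)} = -283$ ($F{\left(D,C \right)} = -9 + \left(-1519 + 1245\right) = -9 - 274 = -283$)
$P{\left(K \right)} = -138 + 3 K$ ($P{\left(K \right)} = \left(-138 + 2 K\right) + K = -138 + 3 K$)
$\frac{F{\left(199,2366 \right)}}{P{\left(V{\left(6 \cdot 8 \right)} \right)}} = - \frac{283}{-138 + 3 \cdot 27} = - \frac{283}{-138 + 81} = - \frac{283}{-57} = \left(-283\right) \left(- \frac{1}{57}\right) = \frac{283}{57}$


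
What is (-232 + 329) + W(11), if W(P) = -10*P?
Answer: -13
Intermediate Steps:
(-232 + 329) + W(11) = (-232 + 329) - 10*11 = 97 - 110 = -13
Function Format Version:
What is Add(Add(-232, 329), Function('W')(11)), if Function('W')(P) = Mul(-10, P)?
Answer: -13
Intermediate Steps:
Add(Add(-232, 329), Function('W')(11)) = Add(Add(-232, 329), Mul(-10, 11)) = Add(97, -110) = -13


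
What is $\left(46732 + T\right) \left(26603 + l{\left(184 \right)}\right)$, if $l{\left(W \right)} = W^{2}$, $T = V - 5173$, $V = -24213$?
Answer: $1048721814$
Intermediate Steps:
$T = -29386$ ($T = -24213 - 5173 = -29386$)
$\left(46732 + T\right) \left(26603 + l{\left(184 \right)}\right) = \left(46732 - 29386\right) \left(26603 + 184^{2}\right) = 17346 \left(26603 + 33856\right) = 17346 \cdot 60459 = 1048721814$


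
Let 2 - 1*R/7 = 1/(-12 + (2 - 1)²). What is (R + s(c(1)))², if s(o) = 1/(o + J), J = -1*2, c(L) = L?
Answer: 22500/121 ≈ 185.95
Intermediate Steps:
J = -2
s(o) = 1/(-2 + o) (s(o) = 1/(o - 2) = 1/(-2 + o))
R = 161/11 (R = 14 - 7/(-12 + (2 - 1)²) = 14 - 7/(-12 + 1²) = 14 - 7/(-12 + 1) = 14 - 7/(-11) = 14 - 7*(-1/11) = 14 + 7/11 = 161/11 ≈ 14.636)
(R + s(c(1)))² = (161/11 + 1/(-2 + 1))² = (161/11 + 1/(-1))² = (161/11 - 1)² = (150/11)² = 22500/121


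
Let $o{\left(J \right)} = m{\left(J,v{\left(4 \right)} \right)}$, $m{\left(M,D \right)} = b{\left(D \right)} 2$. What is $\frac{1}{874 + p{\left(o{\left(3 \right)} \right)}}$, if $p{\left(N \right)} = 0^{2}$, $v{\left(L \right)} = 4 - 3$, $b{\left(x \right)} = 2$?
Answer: $\frac{1}{874} \approx 0.0011442$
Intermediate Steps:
$v{\left(L \right)} = 1$ ($v{\left(L \right)} = 4 - 3 = 1$)
$m{\left(M,D \right)} = 4$ ($m{\left(M,D \right)} = 2 \cdot 2 = 4$)
$o{\left(J \right)} = 4$
$p{\left(N \right)} = 0$
$\frac{1}{874 + p{\left(o{\left(3 \right)} \right)}} = \frac{1}{874 + 0} = \frac{1}{874}$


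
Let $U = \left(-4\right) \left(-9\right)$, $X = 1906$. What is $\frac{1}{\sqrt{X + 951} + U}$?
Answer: $- \frac{36}{1561} + \frac{\sqrt{2857}}{1561} \approx 0.011179$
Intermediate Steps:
$U = 36$
$\frac{1}{\sqrt{X + 951} + U} = \frac{1}{\sqrt{1906 + 951} + 36} = \frac{1}{\sqrt{2857} + 36} = \frac{1}{36 + \sqrt{2857}}$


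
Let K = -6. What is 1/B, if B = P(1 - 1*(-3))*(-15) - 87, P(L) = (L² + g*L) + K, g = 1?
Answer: -1/297 ≈ -0.0033670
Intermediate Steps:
P(L) = -6 + L + L² (P(L) = (L² + 1*L) - 6 = (L² + L) - 6 = (L + L²) - 6 = -6 + L + L²)
B = -297 (B = (-6 + (1 - 1*(-3)) + (1 - 1*(-3))²)*(-15) - 87 = (-6 + (1 + 3) + (1 + 3)²)*(-15) - 87 = (-6 + 4 + 4²)*(-15) - 87 = (-6 + 4 + 16)*(-15) - 87 = 14*(-15) - 87 = -210 - 87 = -297)
1/B = 1/(-297) = -1/297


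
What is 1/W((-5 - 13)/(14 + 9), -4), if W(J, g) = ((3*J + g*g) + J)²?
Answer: 529/87616 ≈ 0.0060377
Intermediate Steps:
W(J, g) = (g² + 4*J)² (W(J, g) = ((3*J + g²) + J)² = ((g² + 3*J) + J)² = (g² + 4*J)²)
1/W((-5 - 13)/(14 + 9), -4) = 1/(((-4)² + 4*((-5 - 13)/(14 + 9)))²) = 1/((16 + 4*(-18/23))²) = 1/((16 - 72/23)²) = 1/((296/23)²) = 1/(87616/529) = 529/87616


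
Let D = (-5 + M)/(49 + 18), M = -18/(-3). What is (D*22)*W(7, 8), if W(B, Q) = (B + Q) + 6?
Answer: 462/67 ≈ 6.8955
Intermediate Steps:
W(B, Q) = 6 + B + Q
M = 6 (M = -18*(-1/3) = 6)
D = 1/67 (D = (-5 + 6)/(49 + 18) = 1/67 ≈ 0.014925)
(D*22)*W(7, 8) = ((1/67)*22)*(6 + 7 + 8) = (22/67)*21 = 462/67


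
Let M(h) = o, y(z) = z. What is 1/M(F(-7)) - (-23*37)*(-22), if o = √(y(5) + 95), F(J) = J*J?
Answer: -187219/10 ≈ -18722.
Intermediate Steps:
F(J) = J²
o = 10 (o = √(5 + 95) = √100 = 10)
M(h) = 10
1/M(F(-7)) - (-23*37)*(-22) = 1/10 - (-23*37)*(-22) = ⅒ - (-851)*(-22) = ⅒ - 1*18722 = ⅒ - 18722 = -187219/10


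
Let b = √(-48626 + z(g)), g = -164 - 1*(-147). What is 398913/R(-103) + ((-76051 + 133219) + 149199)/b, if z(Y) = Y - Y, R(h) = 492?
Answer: 132971/164 - 206367*I*√48626/48626 ≈ 810.8 - 935.85*I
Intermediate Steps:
g = -17 (g = -164 + 147 = -17)
z(Y) = 0
b = I*√48626 (b = √(-48626 + 0) = √(-48626) = I*√48626 ≈ 220.51*I)
398913/R(-103) + ((-76051 + 133219) + 149199)/b = 398913/492 + ((-76051 + 133219) + 149199)/((I*√48626)) = 398913*(1/492) + (57168 + 149199)*(-I*√48626/48626) = 132971/164 + 206367*(-I*√48626/48626) = 132971/164 - 206367*I*√48626/48626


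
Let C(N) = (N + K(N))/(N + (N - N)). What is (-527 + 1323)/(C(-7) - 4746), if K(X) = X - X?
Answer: -796/4745 ≈ -0.16776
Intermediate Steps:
K(X) = 0
C(N) = 1 (C(N) = (N + 0)/(N + (N - N)) = N/(N + 0) = N/N = 1)
(-527 + 1323)/(C(-7) - 4746) = (-527 + 1323)/(1 - 4746) = 796/(-4745) = 796*(-1/4745) = -796/4745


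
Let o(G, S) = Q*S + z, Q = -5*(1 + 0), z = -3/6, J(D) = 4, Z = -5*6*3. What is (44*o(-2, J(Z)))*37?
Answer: -33374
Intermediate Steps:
Z = -90 (Z = -30*3 = -90)
z = -½ (z = -3*⅙ = -½ ≈ -0.50000)
Q = -5 (Q = -5*1 = -5)
o(G, S) = -½ - 5*S (o(G, S) = -5*S - ½ = -½ - 5*S)
(44*o(-2, J(Z)))*37 = (44*(-½ - 5*4))*37 = (44*(-½ - 20))*37 = (44*(-41/2))*37 = -902*37 = -33374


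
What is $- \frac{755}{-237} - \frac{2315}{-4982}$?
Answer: $\frac{4310065}{1180734} \approx 3.6503$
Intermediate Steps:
$- \frac{755}{-237} - \frac{2315}{-4982} = \left(-755\right) \left(- \frac{1}{237}\right) - - \frac{2315}{4982} = \frac{755}{237} + \frac{2315}{4982} = \frac{4310065}{1180734}$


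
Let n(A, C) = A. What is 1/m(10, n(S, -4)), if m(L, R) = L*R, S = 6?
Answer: 1/60 ≈ 0.016667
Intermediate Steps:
1/m(10, n(S, -4)) = 1/(10*6) = 1/60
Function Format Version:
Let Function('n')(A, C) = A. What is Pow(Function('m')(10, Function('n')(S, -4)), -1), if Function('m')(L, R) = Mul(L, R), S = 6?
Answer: Rational(1, 60) ≈ 0.016667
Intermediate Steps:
Pow(Function('m')(10, Function('n')(S, -4)), -1) = Pow(Mul(10, 6), -1) = Pow(60, -1) = Rational(1, 60)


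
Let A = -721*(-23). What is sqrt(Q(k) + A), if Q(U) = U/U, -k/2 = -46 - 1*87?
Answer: 2*sqrt(4146) ≈ 128.78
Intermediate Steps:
k = 266 (k = -2*(-46 - 1*87) = -2*(-46 - 87) = -2*(-133) = 266)
A = 16583
Q(U) = 1
sqrt(Q(k) + A) = sqrt(1 + 16583) = sqrt(16584) = 2*sqrt(4146)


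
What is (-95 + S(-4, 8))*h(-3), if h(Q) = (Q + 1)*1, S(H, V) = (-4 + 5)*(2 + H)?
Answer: 194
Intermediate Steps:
S(H, V) = 2 + H (S(H, V) = 1*(2 + H) = 2 + H)
h(Q) = 1 + Q (h(Q) = (1 + Q)*1 = 1 + Q)
(-95 + S(-4, 8))*h(-3) = (-95 + (2 - 4))*(1 - 3) = (-95 - 2)*(-2) = -97*(-2) = 194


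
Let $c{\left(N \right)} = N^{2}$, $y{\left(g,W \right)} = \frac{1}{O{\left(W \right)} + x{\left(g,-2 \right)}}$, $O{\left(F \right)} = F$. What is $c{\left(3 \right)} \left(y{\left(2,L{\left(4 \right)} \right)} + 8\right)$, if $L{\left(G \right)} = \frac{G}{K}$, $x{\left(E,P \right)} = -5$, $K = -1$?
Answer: $71$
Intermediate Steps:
$L{\left(G \right)} = - G$ ($L{\left(G \right)} = \frac{G}{-1} = G \left(-1\right) = - G$)
$y{\left(g,W \right)} = \frac{1}{-5 + W}$ ($y{\left(g,W \right)} = \frac{1}{W - 5} = \frac{1}{-5 + W}$)
$c{\left(3 \right)} \left(y{\left(2,L{\left(4 \right)} \right)} + 8\right) = 3^{2} \left(\frac{1}{-5 - 4} + 8\right) = 9 \left(\frac{1}{-5 - 4} + 8\right) = 9 \left(\frac{1}{-9} + 8\right) = 9 \left(- \frac{1}{9} + 8\right) = 9 \cdot \frac{71}{9} = 71$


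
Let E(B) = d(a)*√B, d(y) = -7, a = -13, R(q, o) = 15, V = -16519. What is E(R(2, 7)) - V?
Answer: 16519 - 7*√15 ≈ 16492.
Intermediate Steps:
E(B) = -7*√B
E(R(2, 7)) - V = -7*√15 - 1*(-16519) = -7*√15 + 16519 = 16519 - 7*√15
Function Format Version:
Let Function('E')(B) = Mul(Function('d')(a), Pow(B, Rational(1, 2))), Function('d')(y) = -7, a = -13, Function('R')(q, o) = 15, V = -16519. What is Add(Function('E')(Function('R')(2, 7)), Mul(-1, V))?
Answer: Add(16519, Mul(-7, Pow(15, Rational(1, 2)))) ≈ 16492.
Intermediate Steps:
Function('E')(B) = Mul(-7, Pow(B, Rational(1, 2)))
Add(Function('E')(Function('R')(2, 7)), Mul(-1, V)) = Add(Mul(-7, Pow(15, Rational(1, 2))), Mul(-1, -16519)) = Add(Mul(-7, Pow(15, Rational(1, 2))), 16519) = Add(16519, Mul(-7, Pow(15, Rational(1, 2))))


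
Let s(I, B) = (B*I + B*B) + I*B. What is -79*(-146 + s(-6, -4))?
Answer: 6478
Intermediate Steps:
s(I, B) = B² + 2*B*I (s(I, B) = (B*I + B²) + B*I = (B² + B*I) + B*I = B² + 2*B*I)
-79*(-146 + s(-6, -4)) = -79*(-146 - 4*(-4 + 2*(-6))) = -79*(-146 - 4*(-4 - 12)) = -79*(-146 - 4*(-16)) = -79*(-146 + 64) = -79*(-82) = -1*(-6478) = 6478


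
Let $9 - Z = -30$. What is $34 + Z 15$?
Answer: $619$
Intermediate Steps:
$Z = 39$ ($Z = 9 - -30 = 9 + 30 = 39$)
$34 + Z 15 = 34 + 39 \cdot 15 = 34 + 585 = 619$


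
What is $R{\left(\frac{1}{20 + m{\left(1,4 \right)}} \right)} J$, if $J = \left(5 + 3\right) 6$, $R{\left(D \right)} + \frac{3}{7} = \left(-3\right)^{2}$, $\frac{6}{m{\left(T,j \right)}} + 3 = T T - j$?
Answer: $\frac{2880}{7} \approx 411.43$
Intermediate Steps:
$m{\left(T,j \right)} = \frac{6}{-3 + T^{2} - j}$ ($m{\left(T,j \right)} = \frac{6}{-3 + \left(T T - j\right)} = \frac{6}{-3 + \left(T^{2} - j\right)} = \frac{6}{-3 + T^{2} - j}$)
$R{\left(D \right)} = \frac{60}{7}$ ($R{\left(D \right)} = - \frac{3}{7} + \left(-3\right)^{2} = - \frac{3}{7} + 9 = \frac{60}{7}$)
$J = 48$ ($J = 8 \cdot 6 = 48$)
$R{\left(\frac{1}{20 + m{\left(1,4 \right)}} \right)} J = \frac{60}{7} \cdot 48 = \frac{2880}{7}$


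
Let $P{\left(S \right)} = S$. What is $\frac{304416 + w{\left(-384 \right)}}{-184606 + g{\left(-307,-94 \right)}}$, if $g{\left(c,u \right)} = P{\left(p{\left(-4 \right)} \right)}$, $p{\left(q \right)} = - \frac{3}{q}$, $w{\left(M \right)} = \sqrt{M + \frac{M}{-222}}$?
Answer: $- \frac{1217664}{738421} - \frac{32 i \sqrt{8177}}{27321577} \approx -1.649 - 0.00010591 i$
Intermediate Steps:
$w{\left(M \right)} = \frac{\sqrt{49062} \sqrt{M}}{222}$ ($w{\left(M \right)} = \sqrt{M + M \left(- \frac{1}{222}\right)} = \sqrt{M - \frac{M}{222}} = \sqrt{\frac{221 M}{222}} = \frac{\sqrt{49062} \sqrt{M}}{222}$)
$g{\left(c,u \right)} = \frac{3}{4}$ ($g{\left(c,u \right)} = - \frac{3}{-4} = \left(-3\right) \left(- \frac{1}{4}\right) = \frac{3}{4}$)
$\frac{304416 + w{\left(-384 \right)}}{-184606 + g{\left(-307,-94 \right)}} = \frac{304416 + \frac{\sqrt{49062} \sqrt{-384}}{222}}{-184606 + \frac{3}{4}} = \frac{304416 + \frac{\sqrt{49062} \cdot 8 i \sqrt{6}}{222}}{- \frac{738421}{4}} = \left(304416 + \frac{8 i \sqrt{8177}}{37}\right) \left(- \frac{4}{738421}\right) = - \frac{1217664}{738421} - \frac{32 i \sqrt{8177}}{27321577}$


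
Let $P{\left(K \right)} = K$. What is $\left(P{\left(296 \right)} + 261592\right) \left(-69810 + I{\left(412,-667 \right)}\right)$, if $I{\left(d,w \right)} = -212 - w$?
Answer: $-18163242240$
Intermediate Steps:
$\left(P{\left(296 \right)} + 261592\right) \left(-69810 + I{\left(412,-667 \right)}\right) = \left(296 + 261592\right) \left(-69810 - -455\right) = 261888 \left(-69810 + \left(-212 + 667\right)\right) = 261888 \left(-69810 + 455\right) = 261888 \left(-69355\right) = -18163242240$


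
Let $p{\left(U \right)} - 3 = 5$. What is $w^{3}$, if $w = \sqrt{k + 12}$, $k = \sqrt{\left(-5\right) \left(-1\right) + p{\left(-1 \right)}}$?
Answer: $\left(12 + \sqrt{13}\right)^{\frac{3}{2}} \approx 61.648$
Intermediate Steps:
$p{\left(U \right)} = 8$ ($p{\left(U \right)} = 3 + 5 = 8$)
$k = \sqrt{13}$ ($k = \sqrt{\left(-5\right) \left(-1\right) + 8} = \sqrt{5 + 8} = \sqrt{13} \approx 3.6056$)
$w = \sqrt{12 + \sqrt{13}}$ ($w = \sqrt{\sqrt{13} + 12} = \sqrt{12 + \sqrt{13}} \approx 3.9504$)
$w^{3} = \left(\sqrt{12 + \sqrt{13}}\right)^{3} = \left(12 + \sqrt{13}\right)^{\frac{3}{2}}$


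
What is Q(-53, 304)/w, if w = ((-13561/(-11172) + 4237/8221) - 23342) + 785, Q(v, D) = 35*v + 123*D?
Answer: -3263896191444/2071589114939 ≈ -1.5756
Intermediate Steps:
w = -2071589114939/91845012 (w = ((-13561*(-1/11172) + 4237*(1/8221)) - 23342) + 785 = ((13561/11172 + 4237/8221) - 23342) + 785 = (158820745/91845012 - 23342) + 785 = -2143687449359/91845012 + 785 = -2071589114939/91845012 ≈ -22555.)
Q(-53, 304)/w = (35*(-53) + 123*304)/(-2071589114939/91845012) = (-1855 + 37392)*(-91845012/2071589114939) = 35537*(-91845012/2071589114939) = -3263896191444/2071589114939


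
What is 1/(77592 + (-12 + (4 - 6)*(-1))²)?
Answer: 1/77692 ≈ 1.2871e-5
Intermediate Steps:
1/(77592 + (-12 + (4 - 6)*(-1))²) = 1/(77592 + (-12 - 2*(-1))²) = 1/(77592 + (-12 + 2)²) = 1/(77592 + (-10)²) = 1/(77592 + 100) = 1/77692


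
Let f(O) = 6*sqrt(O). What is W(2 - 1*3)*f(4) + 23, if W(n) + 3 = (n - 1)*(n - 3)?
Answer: 83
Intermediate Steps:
W(n) = -3 + (-1 + n)*(-3 + n) (W(n) = -3 + (n - 1)*(n - 3) = -3 + (-1 + n)*(-3 + n))
W(2 - 1*3)*f(4) + 23 = ((2 - 1*3)*(-4 + (2 - 1*3)))*(6*sqrt(4)) + 23 = ((2 - 3)*(-4 + (2 - 3)))*(6*2) + 23 = -(-4 - 1)*12 + 23 = -1*(-5)*12 + 23 = 5*12 + 23 = 60 + 23 = 83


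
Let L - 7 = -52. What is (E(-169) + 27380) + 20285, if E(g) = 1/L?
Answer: 2144924/45 ≈ 47665.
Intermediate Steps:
L = -45 (L = 7 - 52 = -45)
E(g) = -1/45 (E(g) = 1/(-45) = -1/45)
(E(-169) + 27380) + 20285 = (-1/45 + 27380) + 20285 = 1232099/45 + 20285 = 2144924/45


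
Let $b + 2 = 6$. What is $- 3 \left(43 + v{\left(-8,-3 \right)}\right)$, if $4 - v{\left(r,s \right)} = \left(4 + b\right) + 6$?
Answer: $-99$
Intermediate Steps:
$b = 4$ ($b = -2 + 6 = 4$)
$v{\left(r,s \right)} = -10$ ($v{\left(r,s \right)} = 4 - \left(\left(4 + 4\right) + 6\right) = 4 - \left(8 + 6\right) = 4 - 14 = -10$)
$- 3 \left(43 + v{\left(-8,-3 \right)}\right) = - 3 \left(43 - 10\right) = \left(-3\right) 33 = -99$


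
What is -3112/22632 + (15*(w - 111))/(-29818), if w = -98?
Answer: -2730287/84355122 ≈ -0.032367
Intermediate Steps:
-3112/22632 + (15*(w - 111))/(-29818) = -3112/22632 + (15*(-98 - 111))/(-29818) = -3112*1/22632 + (15*(-209))*(-1/29818) = -389/2829 - 3135*(-1/29818) = -389/2829 + 3135/29818 = -2730287/84355122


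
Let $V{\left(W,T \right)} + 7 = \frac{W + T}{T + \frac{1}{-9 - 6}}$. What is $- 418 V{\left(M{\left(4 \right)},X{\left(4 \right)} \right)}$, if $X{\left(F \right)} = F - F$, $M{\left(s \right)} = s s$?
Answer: $103246$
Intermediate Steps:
$M{\left(s \right)} = s^{2}$
$X{\left(F \right)} = 0$
$V{\left(W,T \right)} = -7 + \frac{T + W}{- \frac{1}{15} + T}$ ($V{\left(W,T \right)} = -7 + \frac{W + T}{T + \frac{1}{-9 - 6}} = -7 + \frac{T + W}{T + \frac{1}{-15}} = -7 + \frac{T + W}{T - \frac{1}{15}} = -7 + \frac{T + W}{- \frac{1}{15} + T}$)
$- 418 V{\left(M{\left(4 \right)},X{\left(4 \right)} \right)} = - 418 \frac{7 - 0 + 15 \cdot 4^{2}}{-1 + 15 \cdot 0} = - 418 \frac{7 + 0 + 15 \cdot 16}{-1 + 0} = - 418 \frac{7 + 0 + 240}{-1} = - 418 \left(\left(-1\right) 247\right) = \left(-418\right) \left(-247\right) = 103246$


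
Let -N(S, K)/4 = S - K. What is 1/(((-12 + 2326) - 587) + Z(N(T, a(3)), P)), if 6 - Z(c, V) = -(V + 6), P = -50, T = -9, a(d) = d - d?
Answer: 1/1689 ≈ 0.00059207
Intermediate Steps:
a(d) = 0
N(S, K) = -4*S + 4*K (N(S, K) = -4*(S - K) = -4*S + 4*K)
Z(c, V) = 12 + V (Z(c, V) = 6 - (-1)*(V + 6) = 6 - (-1)*(6 + V) = 6 - (-6 - V) = 6 + (6 + V) = 12 + V)
1/(((-12 + 2326) - 587) + Z(N(T, a(3)), P)) = 1/(((-12 + 2326) - 587) + (12 - 50)) = 1/((2314 - 587) - 38) = 1/(1727 - 38) = 1/1689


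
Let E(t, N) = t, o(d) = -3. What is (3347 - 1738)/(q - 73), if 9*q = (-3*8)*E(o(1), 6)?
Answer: -1609/65 ≈ -24.754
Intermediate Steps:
q = 8 (q = (-3*8*(-3))/9 = (-24*(-3))/9 = (⅑)*72 = 8)
(3347 - 1738)/(q - 73) = (3347 - 1738)/(8 - 73) = 1609/(-65) = 1609*(-1/65) = -1609/65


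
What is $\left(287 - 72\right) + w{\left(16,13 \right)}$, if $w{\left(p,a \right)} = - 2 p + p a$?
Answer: $391$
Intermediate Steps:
$w{\left(p,a \right)} = - 2 p + a p$
$\left(287 - 72\right) + w{\left(16,13 \right)} = \left(287 - 72\right) + 16 \left(-2 + 13\right) = 215 + 16 \cdot 11 = 215 + 176 = 391$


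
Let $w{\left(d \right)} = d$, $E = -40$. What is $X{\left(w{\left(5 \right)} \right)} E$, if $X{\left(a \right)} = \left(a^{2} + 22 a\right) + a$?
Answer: $-5600$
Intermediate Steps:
$X{\left(a \right)} = a^{2} + 23 a$
$X{\left(w{\left(5 \right)} \right)} E = 5 \left(23 + 5\right) \left(-40\right) = 5 \cdot 28 \left(-40\right) = 140 \left(-40\right) = -5600$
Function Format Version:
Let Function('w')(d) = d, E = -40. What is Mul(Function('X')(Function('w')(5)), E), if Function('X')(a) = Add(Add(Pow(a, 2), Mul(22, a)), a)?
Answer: -5600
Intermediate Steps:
Function('X')(a) = Add(Pow(a, 2), Mul(23, a))
Mul(Function('X')(Function('w')(5)), E) = Mul(Mul(5, Add(23, 5)), -40) = Mul(Mul(5, 28), -40) = Mul(140, -40) = -5600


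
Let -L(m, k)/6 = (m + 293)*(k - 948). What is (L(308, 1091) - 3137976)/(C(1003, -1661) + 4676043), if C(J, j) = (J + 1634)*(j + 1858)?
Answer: -608939/865922 ≈ -0.70323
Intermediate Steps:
L(m, k) = -6*(-948 + k)*(293 + m) (L(m, k) = -6*(m + 293)*(k - 948) = -6*(293 + m)*(-948 + k) = -6*(-948 + k)*(293 + m))
C(J, j) = (1634 + J)*(1858 + j)
(L(308, 1091) - 3137976)/(C(1003, -1661) + 4676043) = ((1666584 - 1758*1091 + 5688*308 - 6*1091*308) - 3137976)/((3035972 + 1634*(-1661) + 1858*1003 + 1003*(-1661)) + 4676043) = ((1666584 - 1917978 + 1751904 - 2016168) - 3137976)/((3035972 - 2714074 + 1863574 - 1665983) + 4676043) = (-515658 - 3137976)/(519489 + 4676043) = -3653634/5195532 = -3653634*1/5195532 = -608939/865922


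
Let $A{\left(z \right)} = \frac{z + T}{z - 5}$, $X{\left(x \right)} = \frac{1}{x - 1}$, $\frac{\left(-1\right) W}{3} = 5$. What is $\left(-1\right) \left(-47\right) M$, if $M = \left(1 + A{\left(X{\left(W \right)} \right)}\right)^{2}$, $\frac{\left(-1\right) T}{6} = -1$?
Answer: $\frac{9212}{6561} \approx 1.4041$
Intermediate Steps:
$W = -15$ ($W = \left(-3\right) 5 = -15$)
$X{\left(x \right)} = \frac{1}{-1 + x}$
$T = 6$ ($T = \left(-6\right) \left(-1\right) = 6$)
$A{\left(z \right)} = \frac{6 + z}{-5 + z}$ ($A{\left(z \right)} = \frac{z + 6}{z - 5} = \frac{6 + z}{-5 + z}$)
$M = \frac{196}{6561}$ ($M = \left(1 + \frac{6 + \frac{1}{-1 - 15}}{-5 + \frac{1}{-1 - 15}}\right)^{2} = \left(1 + \frac{6 + \frac{1}{-16}}{-5 + \frac{1}{-16}}\right)^{2} = \left(1 + \frac{6 - \frac{1}{16}}{-5 - \frac{1}{16}}\right)^{2} = \left(1 + \frac{1}{- \frac{81}{16}} \cdot \frac{95}{16}\right)^{2} = \left(1 - \frac{95}{81}\right)^{2} = \left(- \frac{14}{81}\right)^{2} = \frac{196}{6561} \approx 0.029873$)
$\left(-1\right) \left(-47\right) M = \left(-1\right) \left(-47\right) \frac{196}{6561} = 47 \cdot \frac{196}{6561} = \frac{9212}{6561}$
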